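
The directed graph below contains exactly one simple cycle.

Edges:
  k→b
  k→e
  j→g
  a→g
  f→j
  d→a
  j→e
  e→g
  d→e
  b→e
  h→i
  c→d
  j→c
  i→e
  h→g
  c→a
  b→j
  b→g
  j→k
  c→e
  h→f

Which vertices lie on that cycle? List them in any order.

DFS with gray/black marking from j:
j gray
  e gray
    g gray
    g black
  e black
  j→g: g black — skip
  c gray
    a gray
      a→g: g black — skip
    a black
    c→e: e black — skip
    d gray
      d→e: e black — skip
      d→a: a black — skip
    d black
  c black
  k gray
    k→e: e black — skip
    b gray
      b→e: e black — skip
      b→j: j is gray → back edge
Back edge closes the cycle j → k → b → j; its vertices are {b, j, k}.

b, j, k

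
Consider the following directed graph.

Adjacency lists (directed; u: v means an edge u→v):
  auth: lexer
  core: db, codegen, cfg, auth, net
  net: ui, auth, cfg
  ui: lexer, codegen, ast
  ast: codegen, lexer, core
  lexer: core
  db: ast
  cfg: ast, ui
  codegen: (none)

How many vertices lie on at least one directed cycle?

A vertex is on a directed cycle iff it belongs to a strongly connected component of size ≥ 2 (or has a self-loop).
The vertices on cycles are {db, ui, ast, cfg, net, auth, core, lexer} — 8 in total.

8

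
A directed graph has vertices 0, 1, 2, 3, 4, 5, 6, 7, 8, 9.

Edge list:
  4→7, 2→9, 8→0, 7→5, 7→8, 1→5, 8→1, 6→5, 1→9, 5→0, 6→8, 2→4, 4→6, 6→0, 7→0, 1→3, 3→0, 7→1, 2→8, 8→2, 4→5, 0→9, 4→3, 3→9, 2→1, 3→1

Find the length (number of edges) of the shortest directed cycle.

2

For each vertex v, BFS finds the shortest path from v back to v.
The shortest such closed walk is 2 → 8 → 2, length 2.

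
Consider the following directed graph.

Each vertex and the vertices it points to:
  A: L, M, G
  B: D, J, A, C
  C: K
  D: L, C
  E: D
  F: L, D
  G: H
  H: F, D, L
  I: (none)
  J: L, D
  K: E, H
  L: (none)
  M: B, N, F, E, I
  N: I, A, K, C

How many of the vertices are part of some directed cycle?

10

A vertex is on a directed cycle iff it belongs to a strongly connected component of size ≥ 2 (or has a self-loop).
The vertices on cycles are {A, B, C, D, E, F, H, K, M, N} — 10 in total.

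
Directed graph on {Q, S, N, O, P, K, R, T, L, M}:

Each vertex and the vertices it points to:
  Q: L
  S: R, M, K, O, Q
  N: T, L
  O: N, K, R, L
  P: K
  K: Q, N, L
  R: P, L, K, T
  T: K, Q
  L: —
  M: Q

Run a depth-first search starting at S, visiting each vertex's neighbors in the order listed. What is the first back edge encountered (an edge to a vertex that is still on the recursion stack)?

T->K

DFS from S (visiting each vertex's neighbors in the order listed); mark gray on enter, black on exit:
S gray
  R gray
    P gray
      K gray
        Q gray
          L gray
          L black
        Q black
        N gray
          T gray
            T→K: K is gray → back edge
First back edge: T → K.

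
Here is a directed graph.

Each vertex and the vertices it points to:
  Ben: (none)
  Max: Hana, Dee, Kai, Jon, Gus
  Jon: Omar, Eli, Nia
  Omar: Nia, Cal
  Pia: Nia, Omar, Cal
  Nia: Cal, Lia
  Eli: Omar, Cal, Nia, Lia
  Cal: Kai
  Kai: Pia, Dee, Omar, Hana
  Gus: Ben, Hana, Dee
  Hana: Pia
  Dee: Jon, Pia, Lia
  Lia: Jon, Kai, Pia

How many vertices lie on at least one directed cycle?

10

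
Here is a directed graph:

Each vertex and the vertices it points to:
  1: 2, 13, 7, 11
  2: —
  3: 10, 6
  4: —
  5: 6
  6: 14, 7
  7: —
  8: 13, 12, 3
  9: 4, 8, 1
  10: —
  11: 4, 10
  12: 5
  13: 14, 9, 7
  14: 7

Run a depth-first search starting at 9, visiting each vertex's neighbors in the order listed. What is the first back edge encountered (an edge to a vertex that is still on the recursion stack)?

DFS from 9 (visiting each vertex's neighbors in the order listed); mark gray on enter, black on exit:
9 gray
  4 gray
  4 black
  8 gray
    13 gray
      14 gray
        7 gray
        7 black
      14 black
      13→9: 9 is gray → back edge
First back edge: 13 → 9.

13→9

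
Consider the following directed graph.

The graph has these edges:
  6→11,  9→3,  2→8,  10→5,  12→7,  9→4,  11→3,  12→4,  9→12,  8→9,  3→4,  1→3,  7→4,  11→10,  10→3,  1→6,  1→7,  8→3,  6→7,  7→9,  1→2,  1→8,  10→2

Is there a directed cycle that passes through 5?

5 lies on a cycle iff there is a path from 5 back to itself.
Exploring from 5, it never reaches itself; equivalently, its strongly connected component is a singleton.

No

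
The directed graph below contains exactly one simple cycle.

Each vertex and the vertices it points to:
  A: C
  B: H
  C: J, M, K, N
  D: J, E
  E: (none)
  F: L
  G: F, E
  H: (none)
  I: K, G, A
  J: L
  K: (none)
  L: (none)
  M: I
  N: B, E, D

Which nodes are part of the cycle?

A, C, I, M

DFS with gray/black marking from I:
I gray
  K gray
  K black
  G gray
    F gray
      L gray
      L black
    F black
    E gray
    E black
  G black
  A gray
    C gray
      J gray
        J→L: L black — skip
      J black
      M gray
        M→I: I is gray → back edge
Back edge closes the cycle I → A → C → M → I; its vertices are {A, C, I, M}.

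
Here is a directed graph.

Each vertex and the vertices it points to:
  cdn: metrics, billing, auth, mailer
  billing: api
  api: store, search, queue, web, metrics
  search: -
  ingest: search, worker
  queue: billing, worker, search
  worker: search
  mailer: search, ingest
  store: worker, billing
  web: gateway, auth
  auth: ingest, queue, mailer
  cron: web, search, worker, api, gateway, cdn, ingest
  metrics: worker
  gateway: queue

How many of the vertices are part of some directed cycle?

7

A vertex is on a directed cycle iff it belongs to a strongly connected component of size ≥ 2 (or has a self-loop).
The vertices on cycles are {api, web, auth, queue, store, billing, gateway} — 7 in total.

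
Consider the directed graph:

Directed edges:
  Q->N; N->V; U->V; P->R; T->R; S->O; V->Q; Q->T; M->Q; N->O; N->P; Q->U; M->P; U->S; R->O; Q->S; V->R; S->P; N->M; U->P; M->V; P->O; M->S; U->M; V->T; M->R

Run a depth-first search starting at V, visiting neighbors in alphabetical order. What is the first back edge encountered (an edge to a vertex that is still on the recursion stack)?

M→Q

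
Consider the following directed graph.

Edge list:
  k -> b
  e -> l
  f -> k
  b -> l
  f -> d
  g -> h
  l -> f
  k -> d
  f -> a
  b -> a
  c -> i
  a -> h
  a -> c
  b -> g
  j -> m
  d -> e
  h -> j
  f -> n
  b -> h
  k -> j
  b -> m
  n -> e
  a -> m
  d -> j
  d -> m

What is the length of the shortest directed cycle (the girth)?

4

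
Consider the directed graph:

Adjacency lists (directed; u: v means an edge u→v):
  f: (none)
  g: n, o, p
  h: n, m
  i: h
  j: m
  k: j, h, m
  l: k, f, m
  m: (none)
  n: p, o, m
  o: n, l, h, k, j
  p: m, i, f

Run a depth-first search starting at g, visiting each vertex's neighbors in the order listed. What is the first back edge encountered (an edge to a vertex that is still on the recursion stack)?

DFS from g (visiting each vertex's neighbors in the order listed); mark gray on enter, black on exit:
g gray
  n gray
    p gray
      m gray
      m black
      i gray
        h gray
          h→n: n is gray → back edge
First back edge: h → n.

h->n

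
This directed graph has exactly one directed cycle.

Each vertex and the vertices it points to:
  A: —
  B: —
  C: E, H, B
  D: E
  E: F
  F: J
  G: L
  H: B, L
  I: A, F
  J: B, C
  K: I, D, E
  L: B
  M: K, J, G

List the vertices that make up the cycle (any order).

C, E, F, J

DFS with gray/black marking from J:
J gray
  B gray
  B black
  C gray
    E gray
      F gray
        F→J: J is gray → back edge
Back edge closes the cycle J → C → E → F → J; its vertices are {C, E, F, J}.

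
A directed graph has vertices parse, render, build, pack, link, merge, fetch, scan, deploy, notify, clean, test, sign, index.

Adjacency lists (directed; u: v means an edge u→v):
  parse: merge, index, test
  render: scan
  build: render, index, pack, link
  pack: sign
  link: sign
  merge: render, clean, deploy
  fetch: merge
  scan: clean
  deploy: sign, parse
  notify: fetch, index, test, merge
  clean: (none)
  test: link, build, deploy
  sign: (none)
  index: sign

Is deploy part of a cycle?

Yes

deploy is on a cycle iff deploy can reach itself via ≥1 edge.
deploy → parse → merge → deploy — yes.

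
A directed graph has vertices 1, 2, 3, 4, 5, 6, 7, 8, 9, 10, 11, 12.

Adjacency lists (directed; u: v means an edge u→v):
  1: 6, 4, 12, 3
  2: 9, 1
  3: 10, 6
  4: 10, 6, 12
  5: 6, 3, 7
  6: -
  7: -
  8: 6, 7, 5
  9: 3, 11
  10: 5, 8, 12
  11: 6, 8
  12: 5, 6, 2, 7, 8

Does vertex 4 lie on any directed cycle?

Yes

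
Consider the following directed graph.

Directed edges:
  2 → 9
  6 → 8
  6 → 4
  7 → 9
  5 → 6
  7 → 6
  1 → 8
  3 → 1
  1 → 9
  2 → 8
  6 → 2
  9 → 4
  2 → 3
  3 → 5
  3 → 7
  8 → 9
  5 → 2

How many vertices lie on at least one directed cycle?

5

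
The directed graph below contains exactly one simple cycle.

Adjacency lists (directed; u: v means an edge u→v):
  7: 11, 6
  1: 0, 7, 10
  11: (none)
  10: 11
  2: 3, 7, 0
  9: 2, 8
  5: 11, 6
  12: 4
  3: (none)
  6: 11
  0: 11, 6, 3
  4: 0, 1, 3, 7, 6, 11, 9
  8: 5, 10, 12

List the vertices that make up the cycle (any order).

4, 8, 9, 12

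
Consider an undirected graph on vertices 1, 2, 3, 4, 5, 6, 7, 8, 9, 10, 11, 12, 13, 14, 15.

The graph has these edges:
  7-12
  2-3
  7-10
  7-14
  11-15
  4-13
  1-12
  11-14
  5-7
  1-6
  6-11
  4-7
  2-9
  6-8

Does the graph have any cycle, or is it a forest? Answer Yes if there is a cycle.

DFS, tracking each vertex's parent; an edge to a visited non-parent vertex closes a cycle.
Start from 14:
visit 14 (parent –)
  visit 7 (parent 14)
    visit 12 (parent 7)
      visit 1 (parent 12)
        visit 6 (parent 1)
          visit 8 (parent 6)
            8–6: parent, skip
          6–1: parent, skip
          visit 11 (parent 6)
            11–6: parent, skip
            visit 15 (parent 11)
              15–11: parent, skip
            11–14: 14 visited and ≠ parent → cycle
Cycle: 14 – 7 – 12 – 1 – 6 – 11 – 14.

Yes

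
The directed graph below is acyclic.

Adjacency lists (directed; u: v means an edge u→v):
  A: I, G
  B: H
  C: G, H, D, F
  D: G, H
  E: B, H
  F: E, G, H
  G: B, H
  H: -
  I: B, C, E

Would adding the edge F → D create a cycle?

No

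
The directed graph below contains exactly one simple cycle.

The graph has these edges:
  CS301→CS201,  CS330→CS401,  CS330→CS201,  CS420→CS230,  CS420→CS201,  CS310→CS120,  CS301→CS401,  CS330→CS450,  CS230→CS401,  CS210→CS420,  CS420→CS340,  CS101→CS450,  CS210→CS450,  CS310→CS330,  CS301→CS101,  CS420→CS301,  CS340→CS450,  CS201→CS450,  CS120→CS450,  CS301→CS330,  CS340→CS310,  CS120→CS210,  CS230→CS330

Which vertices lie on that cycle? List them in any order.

CS120, CS210, CS310, CS340, CS420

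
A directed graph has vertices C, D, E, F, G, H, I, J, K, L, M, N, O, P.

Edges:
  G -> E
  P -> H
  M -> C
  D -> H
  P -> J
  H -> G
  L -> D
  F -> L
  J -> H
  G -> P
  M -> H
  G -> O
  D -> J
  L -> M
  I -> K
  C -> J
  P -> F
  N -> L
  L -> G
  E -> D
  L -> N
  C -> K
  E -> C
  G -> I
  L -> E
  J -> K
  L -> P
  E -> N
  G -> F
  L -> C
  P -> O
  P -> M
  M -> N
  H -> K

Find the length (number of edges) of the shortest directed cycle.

For each vertex v, BFS finds the shortest path from v back to v.
The shortest such closed walk is L → N → L, length 2.

2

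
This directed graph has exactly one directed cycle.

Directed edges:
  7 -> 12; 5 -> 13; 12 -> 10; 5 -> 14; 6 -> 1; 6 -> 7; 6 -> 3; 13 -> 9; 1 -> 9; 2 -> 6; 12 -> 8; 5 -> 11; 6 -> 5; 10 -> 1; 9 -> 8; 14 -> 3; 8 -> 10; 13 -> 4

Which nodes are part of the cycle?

DFS with gray/black marking from 1:
1 gray
  9 gray
    8 gray
      10 gray
        10→1: 1 is gray → back edge
Back edge closes the cycle 1 → 9 → 8 → 10 → 1; its vertices are {1, 8, 9, 10}.

1, 8, 9, 10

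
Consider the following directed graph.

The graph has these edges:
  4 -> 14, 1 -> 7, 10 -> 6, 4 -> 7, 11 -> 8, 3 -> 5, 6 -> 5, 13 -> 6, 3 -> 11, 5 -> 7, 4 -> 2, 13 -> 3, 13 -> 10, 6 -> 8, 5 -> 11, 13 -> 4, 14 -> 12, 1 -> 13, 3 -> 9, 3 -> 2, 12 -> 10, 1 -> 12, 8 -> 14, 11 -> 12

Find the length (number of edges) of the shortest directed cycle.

5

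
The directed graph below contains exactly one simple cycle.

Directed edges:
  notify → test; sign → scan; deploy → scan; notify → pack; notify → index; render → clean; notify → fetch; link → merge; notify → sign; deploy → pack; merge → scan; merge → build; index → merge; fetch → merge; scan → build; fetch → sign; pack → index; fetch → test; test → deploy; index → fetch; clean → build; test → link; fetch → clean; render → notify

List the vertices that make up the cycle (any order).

pack, test, fetch, index, deploy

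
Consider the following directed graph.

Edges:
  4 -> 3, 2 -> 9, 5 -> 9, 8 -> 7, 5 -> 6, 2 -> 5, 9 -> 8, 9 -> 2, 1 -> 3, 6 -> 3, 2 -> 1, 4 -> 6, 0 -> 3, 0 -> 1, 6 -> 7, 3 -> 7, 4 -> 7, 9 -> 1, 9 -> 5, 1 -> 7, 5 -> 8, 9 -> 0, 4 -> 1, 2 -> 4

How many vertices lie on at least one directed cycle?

3

A vertex is on a directed cycle iff it belongs to a strongly connected component of size ≥ 2 (or has a self-loop).
The vertices on cycles are {2, 5, 9} — 3 in total.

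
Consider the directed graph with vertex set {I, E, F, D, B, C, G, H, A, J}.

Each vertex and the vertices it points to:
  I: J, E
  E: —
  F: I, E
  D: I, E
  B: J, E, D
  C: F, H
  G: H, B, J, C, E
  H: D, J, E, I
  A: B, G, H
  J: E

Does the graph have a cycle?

No

DFS with white/gray/black marking, starting from F:
F gray
  I gray
    J gray
      E gray
      E black
    J black
    I→E: E black — skip
  I black
  F→E: E black — skip
F black
D gray
  D→I: I black — skip
  D→E: E black — skip
D black
B gray
  B→J: J black — skip
  B→E: E black — skip
  B→D: D black — skip
B black
C gray
  C→F: F black — skip
  H gray
    H→D: D black — skip
    H→J: J black — skip
    H→E: E black — skip
    H→I: I black — skip
  H black
C black
G gray
  G→H: H black — skip
  G→B: B black — skip
  G→J: J black — skip
  G→C: C black — skip
  G→E: E black — skip
G black
A gray
  A→B: B black — skip
  A→G: G black — skip
  A→H: H black — skip
A black
Every edge goes to a white or black vertex — no back edge, so the graph is acyclic.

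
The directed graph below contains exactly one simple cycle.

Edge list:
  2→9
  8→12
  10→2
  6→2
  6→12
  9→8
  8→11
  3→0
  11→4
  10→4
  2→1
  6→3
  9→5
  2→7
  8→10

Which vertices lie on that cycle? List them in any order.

2, 8, 9, 10

DFS with gray/black marking from 2:
2 gray
  9 gray
    8 gray
      10 gray
        10→2: 2 is gray → back edge
Back edge closes the cycle 2 → 9 → 8 → 10 → 2; its vertices are {2, 8, 9, 10}.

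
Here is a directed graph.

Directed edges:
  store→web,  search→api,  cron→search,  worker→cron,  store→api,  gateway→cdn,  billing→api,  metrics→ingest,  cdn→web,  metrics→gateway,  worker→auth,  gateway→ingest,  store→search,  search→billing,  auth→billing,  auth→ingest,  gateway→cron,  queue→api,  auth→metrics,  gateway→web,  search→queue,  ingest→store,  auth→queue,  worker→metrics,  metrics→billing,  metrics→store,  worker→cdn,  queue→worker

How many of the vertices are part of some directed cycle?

9

A vertex is on a directed cycle iff it belongs to a strongly connected component of size ≥ 2 (or has a self-loop).
The vertices on cycles are {auth, cron, queue, store, ingest, search, worker, gateway, metrics} — 9 in total.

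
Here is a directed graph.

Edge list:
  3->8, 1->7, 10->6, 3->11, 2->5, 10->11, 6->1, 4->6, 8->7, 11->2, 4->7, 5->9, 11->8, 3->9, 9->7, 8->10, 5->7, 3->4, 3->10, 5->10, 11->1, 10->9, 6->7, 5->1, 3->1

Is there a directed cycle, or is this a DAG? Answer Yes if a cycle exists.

Yes

DFS with white/gray/black marking, starting from 11:
11 gray
  1 gray
    7 gray
    7 black
  1 black
  2 gray
    5 gray
      10 gray
        10→11: 11 is gray → back edge
Back edge found, so a cycle exists: 11 → 2 → 5 → 10 → 11.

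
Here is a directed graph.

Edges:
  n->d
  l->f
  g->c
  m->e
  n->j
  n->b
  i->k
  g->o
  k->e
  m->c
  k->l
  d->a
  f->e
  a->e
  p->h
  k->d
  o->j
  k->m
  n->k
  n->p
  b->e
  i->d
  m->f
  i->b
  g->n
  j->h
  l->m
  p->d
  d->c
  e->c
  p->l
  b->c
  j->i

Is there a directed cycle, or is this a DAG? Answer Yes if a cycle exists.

No

DFS with white/gray/black marking, starting from f:
f gray
  e gray
    c gray
    c black
  e black
f black
g gray
  g→c: c black — skip
  n gray
    p gray
      l gray
        m gray
          m→f: f black — skip
          m→e: e black — skip
          m→c: c black — skip
        m black
        l→f: f black — skip
      l black
      d gray
        a gray
          a→e: e black — skip
        a black
        d→c: c black — skip
      d black
      h gray
      h black
    p black
    n→d: d black — skip
    b gray
      b→e: e black — skip
      b→c: c black — skip
    b black
    j gray
      i gray
        k gray
          k→m: m black — skip
          k→d: d black — skip
          k→l: l black — skip
          k→e: e black — skip
        k black
        i→b: b black — skip
        i→d: d black — skip
      i black
      j→h: h black — skip
    j black
    n→k: k black — skip
  n black
  o gray
    o→j: j black — skip
  o black
g black
Every edge goes to a white or black vertex — no back edge, so the graph is acyclic.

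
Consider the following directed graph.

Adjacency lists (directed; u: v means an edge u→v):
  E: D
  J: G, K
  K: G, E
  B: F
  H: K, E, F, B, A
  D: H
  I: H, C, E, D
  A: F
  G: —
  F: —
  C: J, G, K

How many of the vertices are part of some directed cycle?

4

A vertex is on a directed cycle iff it belongs to a strongly connected component of size ≥ 2 (or has a self-loop).
The vertices on cycles are {D, E, H, K} — 4 in total.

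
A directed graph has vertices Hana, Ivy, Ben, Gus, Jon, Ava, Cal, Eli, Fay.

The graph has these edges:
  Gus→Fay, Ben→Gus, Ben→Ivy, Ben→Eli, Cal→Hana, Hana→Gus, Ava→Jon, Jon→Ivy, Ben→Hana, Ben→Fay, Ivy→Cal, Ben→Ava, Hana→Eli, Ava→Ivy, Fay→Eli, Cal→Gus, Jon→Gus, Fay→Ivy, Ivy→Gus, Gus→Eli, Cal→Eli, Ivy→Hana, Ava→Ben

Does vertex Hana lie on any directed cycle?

Yes

Hana is on a cycle iff Hana can reach itself via ≥1 edge.
Hana → Gus → Fay → Ivy → Hana — yes.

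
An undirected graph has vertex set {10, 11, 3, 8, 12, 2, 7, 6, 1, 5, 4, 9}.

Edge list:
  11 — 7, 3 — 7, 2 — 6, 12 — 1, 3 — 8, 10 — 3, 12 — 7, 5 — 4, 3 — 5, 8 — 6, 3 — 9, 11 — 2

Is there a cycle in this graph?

DFS, tracking each vertex's parent; an edge to a visited non-parent vertex closes a cycle.
Start from 9:
visit 9 (parent –)
  visit 3 (parent 9)
    visit 8 (parent 3)
      visit 6 (parent 8)
        6–8: parent, skip
        visit 2 (parent 6)
          2–6: parent, skip
          visit 11 (parent 2)
            visit 7 (parent 11)
              7–3: 3 visited and ≠ parent → cycle
Cycle: 3 – 8 – 6 – 2 – 11 – 7 – 3.

Yes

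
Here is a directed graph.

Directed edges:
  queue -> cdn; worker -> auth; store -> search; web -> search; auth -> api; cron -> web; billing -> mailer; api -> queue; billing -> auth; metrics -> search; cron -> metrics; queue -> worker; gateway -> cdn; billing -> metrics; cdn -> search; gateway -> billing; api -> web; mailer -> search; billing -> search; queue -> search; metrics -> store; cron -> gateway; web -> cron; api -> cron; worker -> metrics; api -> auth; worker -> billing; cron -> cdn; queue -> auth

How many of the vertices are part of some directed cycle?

8

A vertex is on a directed cycle iff it belongs to a strongly connected component of size ≥ 2 (or has a self-loop).
The vertices on cycles are {api, web, auth, cron, queue, worker, billing, gateway} — 8 in total.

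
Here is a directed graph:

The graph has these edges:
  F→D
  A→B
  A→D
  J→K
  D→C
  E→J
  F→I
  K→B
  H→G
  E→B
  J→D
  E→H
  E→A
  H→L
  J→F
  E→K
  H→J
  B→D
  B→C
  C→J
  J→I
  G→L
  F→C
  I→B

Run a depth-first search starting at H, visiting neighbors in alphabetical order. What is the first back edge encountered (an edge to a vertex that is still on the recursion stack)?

C→J

DFS from H (visiting neighbors in alphabetical order); mark gray on enter, black on exit:
H gray
  G gray
    L gray
    L black
  G black
  J gray
    D gray
      C gray
        C→J: J is gray → back edge
First back edge: C → J.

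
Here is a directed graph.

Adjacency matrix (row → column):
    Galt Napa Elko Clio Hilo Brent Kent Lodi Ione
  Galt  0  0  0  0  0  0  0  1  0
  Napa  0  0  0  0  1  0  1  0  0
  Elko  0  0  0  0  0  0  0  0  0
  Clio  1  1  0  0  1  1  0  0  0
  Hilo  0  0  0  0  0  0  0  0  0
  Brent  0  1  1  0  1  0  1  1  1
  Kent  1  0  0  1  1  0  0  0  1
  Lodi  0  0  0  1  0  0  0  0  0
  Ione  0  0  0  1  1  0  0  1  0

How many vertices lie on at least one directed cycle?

A vertex is on a directed cycle iff it belongs to a strongly connected component of size ≥ 2 (or has a self-loop).
The vertices on cycles are {Clio, Galt, Ione, Kent, Lodi, Napa, Brent} — 7 in total.

7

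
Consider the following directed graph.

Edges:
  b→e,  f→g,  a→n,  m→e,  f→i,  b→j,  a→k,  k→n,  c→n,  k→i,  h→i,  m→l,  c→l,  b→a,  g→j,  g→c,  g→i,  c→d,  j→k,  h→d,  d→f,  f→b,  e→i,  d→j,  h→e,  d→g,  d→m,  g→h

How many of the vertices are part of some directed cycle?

5

A vertex is on a directed cycle iff it belongs to a strongly connected component of size ≥ 2 (or has a self-loop).
The vertices on cycles are {c, d, f, g, h} — 5 in total.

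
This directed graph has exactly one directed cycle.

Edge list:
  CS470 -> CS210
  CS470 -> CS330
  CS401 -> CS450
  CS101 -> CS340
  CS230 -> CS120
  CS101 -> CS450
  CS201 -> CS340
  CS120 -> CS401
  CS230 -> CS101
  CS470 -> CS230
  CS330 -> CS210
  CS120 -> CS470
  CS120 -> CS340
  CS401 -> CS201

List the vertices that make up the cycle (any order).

CS120, CS230, CS470

DFS with gray/black marking from CS470:
CS470 gray
  CS210 gray
  CS210 black
  CS230 gray
    CS101 gray
      CS340 gray
      CS340 black
      CS450 gray
      CS450 black
    CS101 black
    CS120 gray
      CS401 gray
        CS401→CS450: CS450 black — skip
        CS201 gray
          CS201→CS340: CS340 black — skip
        CS201 black
      CS401 black
      CS120→CS340: CS340 black — skip
      CS120→CS470: CS470 is gray → back edge
Back edge closes the cycle CS470 → CS230 → CS120 → CS470; its vertices are {CS120, CS230, CS470}.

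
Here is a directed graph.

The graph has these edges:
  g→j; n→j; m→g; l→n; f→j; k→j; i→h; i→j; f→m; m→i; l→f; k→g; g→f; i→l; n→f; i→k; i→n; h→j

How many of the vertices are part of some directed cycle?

A vertex is on a directed cycle iff it belongs to a strongly connected component of size ≥ 2 (or has a self-loop).
The vertices on cycles are {f, g, i, k, l, m, n} — 7 in total.

7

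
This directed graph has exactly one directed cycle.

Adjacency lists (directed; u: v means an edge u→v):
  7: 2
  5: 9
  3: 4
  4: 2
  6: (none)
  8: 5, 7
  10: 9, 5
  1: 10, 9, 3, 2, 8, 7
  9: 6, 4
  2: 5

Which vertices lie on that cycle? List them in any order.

DFS with gray/black marking from 5:
5 gray
  9 gray
    6 gray
    6 black
    4 gray
      2 gray
        2→5: 5 is gray → back edge
Back edge closes the cycle 5 → 9 → 4 → 2 → 5; its vertices are {2, 4, 5, 9}.

2, 4, 5, 9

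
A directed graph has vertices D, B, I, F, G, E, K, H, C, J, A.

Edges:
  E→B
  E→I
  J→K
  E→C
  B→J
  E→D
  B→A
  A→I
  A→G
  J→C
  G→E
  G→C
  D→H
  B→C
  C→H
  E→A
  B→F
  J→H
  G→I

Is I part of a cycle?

I lies on a cycle iff there is a path from I back to itself.
Exploring from I, it never reaches itself; equivalently, its strongly connected component is a singleton.

No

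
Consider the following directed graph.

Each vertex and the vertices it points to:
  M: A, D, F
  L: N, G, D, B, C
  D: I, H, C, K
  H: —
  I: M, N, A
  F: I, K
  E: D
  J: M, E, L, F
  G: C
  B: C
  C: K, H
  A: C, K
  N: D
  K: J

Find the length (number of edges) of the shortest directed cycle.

For each vertex v, BFS finds the shortest path from v back to v.
The shortest such closed walk is J → F → K → J, length 3.

3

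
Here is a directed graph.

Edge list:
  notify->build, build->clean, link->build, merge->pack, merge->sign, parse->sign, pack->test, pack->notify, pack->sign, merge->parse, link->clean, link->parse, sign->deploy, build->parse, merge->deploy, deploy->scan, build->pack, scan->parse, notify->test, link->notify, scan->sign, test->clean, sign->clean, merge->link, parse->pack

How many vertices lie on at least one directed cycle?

7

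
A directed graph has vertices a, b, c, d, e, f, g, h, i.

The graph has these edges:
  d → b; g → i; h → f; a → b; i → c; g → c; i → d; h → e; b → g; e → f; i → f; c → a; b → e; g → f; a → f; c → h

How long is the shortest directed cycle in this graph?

For each vertex v, BFS finds the shortest path from v back to v.
The shortest such closed walk is b → g → c → a → b, length 4.

4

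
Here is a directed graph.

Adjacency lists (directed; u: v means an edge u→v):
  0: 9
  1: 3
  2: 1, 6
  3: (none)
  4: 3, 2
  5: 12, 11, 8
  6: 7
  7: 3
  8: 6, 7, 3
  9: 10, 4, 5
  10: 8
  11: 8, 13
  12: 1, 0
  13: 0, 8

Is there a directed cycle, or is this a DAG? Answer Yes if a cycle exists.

Yes

DFS with white/gray/black marking, starting from 9:
9 gray
  10 gray
    8 gray
      6 gray
        7 gray
          3 gray
          3 black
        7 black
      6 black
      8→7: 7 black — skip
      8→3: 3 black — skip
    8 black
  10 black
  4 gray
    4→3: 3 black — skip
    2 gray
      1 gray
        1→3: 3 black — skip
      1 black
      2→6: 6 black — skip
    2 black
  4 black
  5 gray
    12 gray
      12→1: 1 black — skip
      0 gray
        0→9: 9 is gray → back edge
Back edge found, so a cycle exists: 9 → 5 → 12 → 0 → 9.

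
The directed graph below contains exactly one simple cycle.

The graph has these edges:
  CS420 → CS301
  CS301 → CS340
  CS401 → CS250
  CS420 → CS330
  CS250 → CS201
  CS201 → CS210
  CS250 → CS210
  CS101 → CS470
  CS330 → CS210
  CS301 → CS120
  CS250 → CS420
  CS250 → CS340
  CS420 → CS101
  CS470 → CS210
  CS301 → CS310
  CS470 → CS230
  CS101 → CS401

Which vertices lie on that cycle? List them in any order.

CS101, CS250, CS401, CS420

DFS with gray/black marking from CS420:
CS420 gray
  CS330 gray
    CS210 gray
    CS210 black
  CS330 black
  CS301 gray
    CS310 gray
    CS310 black
    CS340 gray
    CS340 black
    CS120 gray
    CS120 black
  CS301 black
  CS101 gray
    CS401 gray
      CS250 gray
        CS250→CS340: CS340 black — skip
        CS250→CS210: CS210 black — skip
        CS250→CS420: CS420 is gray → back edge
Back edge closes the cycle CS420 → CS101 → CS401 → CS250 → CS420; its vertices are {CS101, CS250, CS401, CS420}.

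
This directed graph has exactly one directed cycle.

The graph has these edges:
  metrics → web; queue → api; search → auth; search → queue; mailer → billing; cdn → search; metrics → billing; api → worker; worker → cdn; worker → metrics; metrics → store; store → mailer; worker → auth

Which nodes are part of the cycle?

DFS with gray/black marking from worker:
worker gray
  metrics gray
    billing gray
    billing black
    web gray
    web black
    store gray
      mailer gray
        mailer→billing: billing black — skip
      mailer black
    store black
  metrics black
  cdn gray
    search gray
      queue gray
        api gray
          api→worker: worker is gray → back edge
Back edge closes the cycle worker → cdn → search → queue → api → worker; its vertices are {api, cdn, queue, search, worker}.

api, cdn, queue, search, worker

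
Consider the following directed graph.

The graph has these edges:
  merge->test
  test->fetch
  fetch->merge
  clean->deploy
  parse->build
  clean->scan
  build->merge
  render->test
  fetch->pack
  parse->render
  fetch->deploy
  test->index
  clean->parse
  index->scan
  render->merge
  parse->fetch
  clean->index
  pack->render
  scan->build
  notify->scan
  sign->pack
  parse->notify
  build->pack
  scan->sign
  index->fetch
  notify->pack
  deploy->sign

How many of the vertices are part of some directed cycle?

A vertex is on a directed cycle iff it belongs to a strongly connected component of size ≥ 2 (or has a self-loop).
The vertices on cycles are {pack, scan, sign, test, build, fetch, index, merge, deploy, render} — 10 in total.

10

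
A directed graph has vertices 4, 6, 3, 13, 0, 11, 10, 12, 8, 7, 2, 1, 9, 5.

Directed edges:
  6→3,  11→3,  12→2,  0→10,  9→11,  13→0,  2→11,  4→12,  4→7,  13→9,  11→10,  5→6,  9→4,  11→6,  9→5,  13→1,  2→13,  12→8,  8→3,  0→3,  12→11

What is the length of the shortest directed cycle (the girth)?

For each vertex v, BFS finds the shortest path from v back to v.
The shortest such closed walk is 13 → 9 → 4 → 12 → 2 → 13, length 5.

5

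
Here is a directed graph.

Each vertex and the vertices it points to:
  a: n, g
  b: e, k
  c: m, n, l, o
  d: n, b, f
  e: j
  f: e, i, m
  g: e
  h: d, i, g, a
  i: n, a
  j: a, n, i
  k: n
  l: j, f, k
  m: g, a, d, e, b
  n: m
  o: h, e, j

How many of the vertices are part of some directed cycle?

11

A vertex is on a directed cycle iff it belongs to a strongly connected component of size ≥ 2 (or has a self-loop).
The vertices on cycles are {a, b, d, e, f, g, i, j, k, m, n} — 11 in total.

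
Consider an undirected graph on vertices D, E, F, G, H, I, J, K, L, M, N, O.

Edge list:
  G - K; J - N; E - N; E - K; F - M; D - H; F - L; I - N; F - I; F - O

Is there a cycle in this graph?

No

DFS, tracking each vertex's parent; an edge to a visited non-parent vertex closes a cycle.
Start from O:
visit O (parent –)
  visit F (parent O)
    visit I (parent F)
      I–F: parent, skip
      visit N (parent I)
        visit E (parent N)
          E–N: parent, skip
          visit K (parent E)
            K–E: parent, skip
            visit G (parent K)
              G–K: parent, skip
        N–I: parent, skip
        visit J (parent N)
          J–N: parent, skip
    F–O: parent, skip
    visit L (parent F)
      L–F: parent, skip
    visit M (parent F)
      M–F: parent, skip
visit D (parent –)
  visit H (parent D)
    H–D: parent, skip
No non-parent visited neighbor found — the graph is a forest.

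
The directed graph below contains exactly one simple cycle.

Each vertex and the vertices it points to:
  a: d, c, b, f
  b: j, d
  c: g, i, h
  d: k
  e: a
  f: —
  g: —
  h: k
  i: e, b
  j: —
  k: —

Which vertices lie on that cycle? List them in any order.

DFS with gray/black marking from a:
a gray
  d gray
    k gray
    k black
  d black
  c gray
    g gray
    g black
    i gray
      e gray
        e→a: a is gray → back edge
Back edge closes the cycle a → c → i → e → a; its vertices are {a, c, e, i}.

a, c, e, i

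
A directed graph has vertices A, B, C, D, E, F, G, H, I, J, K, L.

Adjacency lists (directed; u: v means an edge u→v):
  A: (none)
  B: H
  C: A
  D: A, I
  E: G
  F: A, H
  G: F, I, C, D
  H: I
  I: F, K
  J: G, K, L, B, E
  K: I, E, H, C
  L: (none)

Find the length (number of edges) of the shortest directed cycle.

2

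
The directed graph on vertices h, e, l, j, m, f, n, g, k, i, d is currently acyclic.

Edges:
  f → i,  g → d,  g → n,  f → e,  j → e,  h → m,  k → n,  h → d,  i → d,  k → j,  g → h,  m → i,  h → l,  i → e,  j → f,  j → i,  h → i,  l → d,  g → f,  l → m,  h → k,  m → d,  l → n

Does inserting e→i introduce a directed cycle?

Yes

Adding e→i creates a cycle iff i can already reach e.
Path from i: i → e.
So i → … → e → i is a cycle.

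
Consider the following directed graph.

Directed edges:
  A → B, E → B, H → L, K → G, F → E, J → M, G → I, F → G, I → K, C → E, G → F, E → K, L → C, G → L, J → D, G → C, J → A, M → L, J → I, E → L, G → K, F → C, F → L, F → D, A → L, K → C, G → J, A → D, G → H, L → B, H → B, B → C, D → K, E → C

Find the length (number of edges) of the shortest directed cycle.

2

For each vertex v, BFS finds the shortest path from v back to v.
The shortest such closed walk is G → F → G, length 2.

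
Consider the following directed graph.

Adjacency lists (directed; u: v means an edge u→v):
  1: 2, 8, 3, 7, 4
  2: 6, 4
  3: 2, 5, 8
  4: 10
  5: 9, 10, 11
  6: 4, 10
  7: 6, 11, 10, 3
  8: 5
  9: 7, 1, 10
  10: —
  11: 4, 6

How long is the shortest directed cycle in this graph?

For each vertex v, BFS finds the shortest path from v back to v.
The shortest such closed walk is 9 → 7 → 3 → 5 → 9, length 4.

4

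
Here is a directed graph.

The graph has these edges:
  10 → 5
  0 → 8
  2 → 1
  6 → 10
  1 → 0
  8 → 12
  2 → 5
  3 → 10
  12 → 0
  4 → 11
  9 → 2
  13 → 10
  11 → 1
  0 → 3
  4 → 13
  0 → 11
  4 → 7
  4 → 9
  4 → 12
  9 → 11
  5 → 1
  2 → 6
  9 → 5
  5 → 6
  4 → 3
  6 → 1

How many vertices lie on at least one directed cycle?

9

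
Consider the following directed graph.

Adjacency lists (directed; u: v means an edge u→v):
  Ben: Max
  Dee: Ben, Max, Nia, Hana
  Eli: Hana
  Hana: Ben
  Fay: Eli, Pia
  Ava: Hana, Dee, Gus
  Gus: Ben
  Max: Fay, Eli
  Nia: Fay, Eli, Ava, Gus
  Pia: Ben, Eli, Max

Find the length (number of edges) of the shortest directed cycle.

3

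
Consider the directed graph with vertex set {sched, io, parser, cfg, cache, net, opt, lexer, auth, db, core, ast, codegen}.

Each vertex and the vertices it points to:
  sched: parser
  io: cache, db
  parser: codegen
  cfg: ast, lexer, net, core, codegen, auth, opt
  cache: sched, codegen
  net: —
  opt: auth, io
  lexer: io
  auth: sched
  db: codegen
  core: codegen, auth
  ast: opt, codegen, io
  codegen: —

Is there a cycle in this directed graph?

No

DFS with white/gray/black marking, starting from sched:
sched gray
  parser gray
    codegen gray
    codegen black
  parser black
sched black
io gray
  cache gray
    cache→sched: sched black — skip
    cache→codegen: codegen black — skip
  cache black
  db gray
    db→codegen: codegen black — skip
  db black
io black
cfg gray
  ast gray
    opt gray
      auth gray
        auth→sched: sched black — skip
      auth black
      opt→io: io black — skip
    opt black
    ast→codegen: codegen black — skip
    ast→io: io black — skip
  ast black
  lexer gray
    lexer→io: io black — skip
  lexer black
  net gray
  net black
  core gray
    core→codegen: codegen black — skip
    core→auth: auth black — skip
  core black
  cfg→codegen: codegen black — skip
  cfg→auth: auth black — skip
  cfg→opt: opt black — skip
cfg black
Every edge goes to a white or black vertex — no back edge, so the graph is acyclic.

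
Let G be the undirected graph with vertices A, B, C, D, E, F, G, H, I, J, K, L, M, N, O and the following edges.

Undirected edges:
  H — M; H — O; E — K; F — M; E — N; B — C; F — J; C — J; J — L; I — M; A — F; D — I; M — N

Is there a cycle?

No

DFS, tracking each vertex's parent; an edge to a visited non-parent vertex closes a cycle.
Start from C:
visit C (parent –)
  visit B (parent C)
    B–C: parent, skip
  visit J (parent C)
    J–C: parent, skip
    visit L (parent J)
      L–J: parent, skip
    visit F (parent J)
      F–J: parent, skip
      visit M (parent F)
        visit H (parent M)
          visit O (parent H)
            O–H: parent, skip
          H–M: parent, skip
        M–F: parent, skip
        visit N (parent M)
          visit E (parent N)
            E–N: parent, skip
            visit K (parent E)
              K–E: parent, skip
          N–M: parent, skip
        visit I (parent M)
          I–M: parent, skip
          visit D (parent I)
            D–I: parent, skip
      visit A (parent F)
        A–F: parent, skip
visit G (parent –)
No non-parent visited neighbor found — the graph is a forest.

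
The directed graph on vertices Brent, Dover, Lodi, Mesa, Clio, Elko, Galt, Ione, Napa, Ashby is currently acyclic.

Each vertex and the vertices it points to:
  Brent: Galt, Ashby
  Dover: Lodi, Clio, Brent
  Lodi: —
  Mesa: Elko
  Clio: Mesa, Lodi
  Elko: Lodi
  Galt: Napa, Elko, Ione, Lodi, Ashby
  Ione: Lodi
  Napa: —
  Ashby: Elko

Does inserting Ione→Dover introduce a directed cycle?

Yes

Adding Ione→Dover creates a cycle iff Dover can already reach Ione.
Path from Dover: Dover → Brent → Galt → Ione.
So Dover → … → Ione → Dover is a cycle.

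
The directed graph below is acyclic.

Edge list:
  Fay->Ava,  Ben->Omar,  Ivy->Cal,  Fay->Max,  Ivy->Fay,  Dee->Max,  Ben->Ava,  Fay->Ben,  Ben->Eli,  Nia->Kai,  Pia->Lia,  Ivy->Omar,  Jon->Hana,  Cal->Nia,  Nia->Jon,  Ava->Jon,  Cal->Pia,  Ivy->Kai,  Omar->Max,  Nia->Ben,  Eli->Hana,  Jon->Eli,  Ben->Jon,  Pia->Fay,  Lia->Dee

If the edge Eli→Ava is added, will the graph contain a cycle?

Adding Eli→Ava creates a cycle iff Ava can already reach Eli.
Path from Ava: Ava → Jon → Eli.
So Ava → … → Eli → Ava is a cycle.

Yes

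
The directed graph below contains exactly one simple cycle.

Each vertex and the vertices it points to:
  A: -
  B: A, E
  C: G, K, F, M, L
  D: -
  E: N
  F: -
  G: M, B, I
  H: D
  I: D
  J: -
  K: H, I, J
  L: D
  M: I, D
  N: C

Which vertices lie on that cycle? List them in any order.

DFS with gray/black marking from C:
C gray
  G gray
    M gray
      I gray
        D gray
        D black
      I black
      M→D: D black — skip
    M black
    B gray
      A gray
      A black
      E gray
        N gray
          N→C: C is gray → back edge
Back edge closes the cycle C → G → B → E → N → C; its vertices are {B, C, E, G, N}.

B, C, E, G, N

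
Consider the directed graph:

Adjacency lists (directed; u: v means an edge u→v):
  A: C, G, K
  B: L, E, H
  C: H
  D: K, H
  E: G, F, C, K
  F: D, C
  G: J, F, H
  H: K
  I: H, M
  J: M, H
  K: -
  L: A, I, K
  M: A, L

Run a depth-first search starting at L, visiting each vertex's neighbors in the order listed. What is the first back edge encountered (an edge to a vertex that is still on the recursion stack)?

M→A

DFS from L (visiting each vertex's neighbors in the order listed); mark gray on enter, black on exit:
L gray
  A gray
    C gray
      H gray
        K gray
        K black
      H black
    C black
    G gray
      J gray
        M gray
          M→A: A is gray → back edge
First back edge: M → A.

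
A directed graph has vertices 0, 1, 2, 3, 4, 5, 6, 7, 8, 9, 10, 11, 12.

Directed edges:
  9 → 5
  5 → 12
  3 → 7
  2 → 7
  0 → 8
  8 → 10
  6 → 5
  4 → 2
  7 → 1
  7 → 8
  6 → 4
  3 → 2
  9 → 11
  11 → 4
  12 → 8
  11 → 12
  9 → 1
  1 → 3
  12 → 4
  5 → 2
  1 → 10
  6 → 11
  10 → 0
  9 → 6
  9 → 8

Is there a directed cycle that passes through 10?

10 is on a cycle iff 10 can reach itself via ≥1 edge.
10 → 0 → 8 → 10 — yes.

Yes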